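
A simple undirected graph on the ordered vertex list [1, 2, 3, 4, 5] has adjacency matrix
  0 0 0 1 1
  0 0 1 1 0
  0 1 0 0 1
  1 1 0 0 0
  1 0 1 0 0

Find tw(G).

A width-2 tree decomposition is:
Bags: B1 = {1, 4, 5}  B2 = {3, 4, 5}  B3 = {2, 3, 4}
Tree: B1–B2, B2–B3
The largest bag has 3 vertices, giving width 2; this decomposition certifies tw(G) ≤ 2. For the lower bound, G contains the cycle 4–1–5–3–2–4, so G is not a forest; only forests have treewidth ≤ 1, hence tw(G) ≥ 2. Hence tw(G) = 2 exactly.

2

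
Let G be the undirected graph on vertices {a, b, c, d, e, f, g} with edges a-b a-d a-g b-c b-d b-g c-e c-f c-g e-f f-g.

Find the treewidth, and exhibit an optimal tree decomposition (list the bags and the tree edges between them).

Treewidth 2.
One such decomposition:
Bags: B1 = {c, f, g}  B2 = {b, c, g}  B3 = {a, b, g}  B4 = {a, b, d}  B5 = {c, e, f}
Tree: B1–B2, B2–B3, B3–B4, B1–B5

The largest bag has 3 vertices, giving width 2; this decomposition certifies tw(G) ≤ 2. For the lower bound, the 3 vertices {a, b, d} are pairwise adjacent, and any tree decomposition puts a clique entirely inside one bag — forcing width ≥ 2. Therefore the treewidth is 2.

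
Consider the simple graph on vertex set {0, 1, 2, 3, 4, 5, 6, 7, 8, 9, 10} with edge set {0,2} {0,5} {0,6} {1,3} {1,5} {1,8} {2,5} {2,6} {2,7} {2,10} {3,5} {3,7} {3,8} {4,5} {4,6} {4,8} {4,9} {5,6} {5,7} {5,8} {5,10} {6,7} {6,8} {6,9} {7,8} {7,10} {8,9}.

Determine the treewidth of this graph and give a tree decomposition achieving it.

The largest bag has 4 vertices, giving width 3; this decomposition certifies tw(G) ≤ 3. For the lower bound, the 4 vertices {4, 6, 8, 9} are pairwise adjacent, and any tree decomposition puts a clique entirely inside one bag — forcing width ≥ 3. The upper and lower bounds meet at 3, so that is the treewidth.

Treewidth 3.
Bags: B1 = {2, 5, 6, 7}  B2 = {0, 2, 5, 6}  B3 = {5, 6, 7, 8}  B4 = {4, 5, 6, 8}  B5 = {3, 5, 7, 8}  B6 = {4, 6, 8, 9}  B7 = {2, 5, 7, 10}  B8 = {1, 3, 5, 8}
Tree: B1–B2, B1–B3, B3–B4, B3–B5, B4–B6, B1–B7, B5–B8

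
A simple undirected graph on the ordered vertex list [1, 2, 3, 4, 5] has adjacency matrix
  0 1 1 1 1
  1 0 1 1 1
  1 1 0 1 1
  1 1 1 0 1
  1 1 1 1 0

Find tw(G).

4

A width-4 tree decomposition is:
Bags: B1 = {1, 2, 3, 4, 5}
Tree: (single bag)
A single bag containing all 5 vertices is trivially a valid decomposition of width 4. On the other hand G contains the 5-clique {1, 2, 3, 4, 5}. A clique must lie in a single bag of any decomposition, so no decomposition can have width below 4. Therefore the treewidth is 4.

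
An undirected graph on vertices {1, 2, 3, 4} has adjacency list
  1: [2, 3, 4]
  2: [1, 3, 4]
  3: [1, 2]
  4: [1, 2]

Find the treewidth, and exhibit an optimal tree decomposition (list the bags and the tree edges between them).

Treewidth 2.
One optimal decomposition is:
Bags: B1 = {1, 2, 3}  B2 = {1, 2, 4}
Tree: B1–B2

Every bag has size at most 3, so the width is 3 − 1 = 2 and tw(G) ≤ 2. Conversely, {1, 2, 3} is a clique of size 3, and the vertices of any clique must share a bag in every tree decomposition; so some bag has ≥ 3 vertices and tw(G) ≥ 2. Hence tw(G) = 2 exactly.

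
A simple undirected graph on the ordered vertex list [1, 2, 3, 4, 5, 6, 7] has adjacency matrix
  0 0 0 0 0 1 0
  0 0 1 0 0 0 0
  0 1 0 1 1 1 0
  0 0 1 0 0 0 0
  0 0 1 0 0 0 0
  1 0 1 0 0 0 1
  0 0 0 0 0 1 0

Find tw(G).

A width-1 tree decomposition is:
Bags: B1 = {3, 5}  B2 = {3, 6}  B3 = {2, 3}  B4 = {3, 4}  B5 = {6, 7}  B6 = {1, 6}
Tree: B1–B2, B1–B3, B3–B4, B2–B5, B2–B6
Each bag holds 2 vertices, so the decomposition has width 1, which upper-bounds the treewidth. Any graph with an edge has treewidth ≥ 1, and G has the edge 5–3. Hence tw(G) = 1 exactly.

1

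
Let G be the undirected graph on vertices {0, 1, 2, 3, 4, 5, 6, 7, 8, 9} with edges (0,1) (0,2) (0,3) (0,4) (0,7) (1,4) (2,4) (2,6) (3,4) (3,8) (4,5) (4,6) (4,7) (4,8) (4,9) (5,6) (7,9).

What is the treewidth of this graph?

2

A width-2 tree decomposition is:
Bags: B1 = {0, 3, 4}  B2 = {0, 4, 7}  B3 = {4, 7, 9}  B4 = {0, 2, 4}  B5 = {3, 4, 8}  B6 = {2, 4, 6}  B7 = {0, 1, 4}  B8 = {4, 5, 6}
Tree: B1–B2, B2–B3, B2–B4, B1–B5, B4–B6, B2–B7, B6–B8
Every bag has size at most 3, so the width is 3 − 1 = 2 and tw(G) ≤ 2. Conversely, {0, 1, 4} is a clique of size 3, and the vertices of any clique must share a bag in every tree decomposition; so some bag has ≥ 3 vertices and tw(G) ≥ 2. Hence tw(G) = 2 exactly.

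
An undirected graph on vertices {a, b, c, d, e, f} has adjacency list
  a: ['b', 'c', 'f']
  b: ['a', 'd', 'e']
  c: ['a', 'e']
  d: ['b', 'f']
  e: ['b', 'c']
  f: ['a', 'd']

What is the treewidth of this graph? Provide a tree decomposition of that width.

Treewidth 2.
Bags: B1 = {a, c, e}  B2 = {a, b, e}  B3 = {a, b, f}  B4 = {b, d, f}
Tree: B1–B2, B2–B3, B3–B4

The largest bag has 3 vertices, giving width 2; this decomposition certifies tw(G) ≤ 2. For the lower bound, G contains the cycle c–e–b–a–c, so G is not a forest; only forests have treewidth ≤ 1, hence tw(G) ≥ 2. Hence tw(G) = 2 exactly.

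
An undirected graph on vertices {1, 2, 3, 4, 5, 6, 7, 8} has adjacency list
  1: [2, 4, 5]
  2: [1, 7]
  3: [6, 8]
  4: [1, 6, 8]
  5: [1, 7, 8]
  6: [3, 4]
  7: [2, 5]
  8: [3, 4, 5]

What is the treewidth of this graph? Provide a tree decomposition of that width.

Treewidth 2.
Bags: B1 = {3, 4, 6}  B2 = {3, 4, 8}  B3 = {1, 4, 8}  B4 = {1, 5, 8}  B5 = {1, 2, 5}  B6 = {2, 5, 7}
Tree: B1–B2, B2–B3, B3–B4, B4–B5, B5–B6

Each bag holds 3 vertices, so the decomposition has width 2, which upper-bounds the treewidth. For the lower bound, G contains the cycle 6–3–8–4–6, so G is not a forest; only forests have treewidth ≤ 1, hence tw(G) ≥ 2. Hence tw(G) = 2 exactly.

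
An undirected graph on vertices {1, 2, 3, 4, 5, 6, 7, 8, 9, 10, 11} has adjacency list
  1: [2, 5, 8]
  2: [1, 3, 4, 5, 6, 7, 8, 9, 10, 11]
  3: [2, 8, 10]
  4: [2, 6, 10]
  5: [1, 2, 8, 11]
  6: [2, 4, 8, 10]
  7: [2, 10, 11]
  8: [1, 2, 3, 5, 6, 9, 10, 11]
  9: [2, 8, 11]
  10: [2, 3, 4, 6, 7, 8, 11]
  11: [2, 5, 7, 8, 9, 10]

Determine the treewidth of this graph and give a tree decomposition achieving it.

Each bag holds 4 vertices, so the decomposition has width 3, which upper-bounds the treewidth. For the lower bound, the 4 vertices {1, 2, 5, 8} are pairwise adjacent, and any tree decomposition puts a clique entirely inside one bag — forcing width ≥ 3. The upper and lower bounds meet at 3, so that is the treewidth.

Treewidth 3.
One optimal decomposition is:
Bags: B1 = {2, 8, 10, 11}  B2 = {2, 8, 9, 11}  B3 = {2, 5, 8, 11}  B4 = {2, 7, 10, 11}  B5 = {2, 3, 8, 10}  B6 = {1, 2, 5, 8}  B7 = {2, 6, 8, 10}  B8 = {2, 4, 6, 10}
Tree: B1–B2, B1–B3, B1–B4, B1–B5, B3–B6, B5–B7, B7–B8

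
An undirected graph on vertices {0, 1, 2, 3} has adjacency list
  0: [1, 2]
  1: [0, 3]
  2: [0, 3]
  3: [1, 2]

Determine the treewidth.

A width-2 tree decomposition is:
Bags: B1 = {0, 1, 3}  B2 = {0, 2, 3}
Tree: B1–B2
Each bag holds 3 vertices, so the decomposition has width 2, which upper-bounds the treewidth. For the lower bound, G contains the cycle 0–1–3–2–0, so G is not a forest; only forests have treewidth ≤ 1, hence tw(G) ≥ 2. Hence tw(G) = 2 exactly.

2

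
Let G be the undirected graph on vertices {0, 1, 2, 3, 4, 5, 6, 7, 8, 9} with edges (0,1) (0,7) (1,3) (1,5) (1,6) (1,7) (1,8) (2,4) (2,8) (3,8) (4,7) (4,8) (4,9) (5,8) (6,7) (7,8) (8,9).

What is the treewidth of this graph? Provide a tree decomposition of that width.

Treewidth 2.
One such decomposition:
Bags: B1 = {4, 7, 8}  B2 = {1, 7, 8}  B3 = {1, 3, 8}  B4 = {1, 5, 8}  B5 = {1, 6, 7}  B6 = {2, 4, 8}  B7 = {0, 1, 7}  B8 = {4, 8, 9}
Tree: B1–B2, B2–B3, B2–B4, B2–B5, B1–B6, B5–B7, B1–B8

Every bag has size at most 3, so the width is 3 − 1 = 2 and tw(G) ≤ 2. For the lower bound, the 3 vertices {0, 1, 7} are pairwise adjacent, and any tree decomposition puts a clique entirely inside one bag — forcing width ≥ 2. Hence tw(G) = 2 exactly.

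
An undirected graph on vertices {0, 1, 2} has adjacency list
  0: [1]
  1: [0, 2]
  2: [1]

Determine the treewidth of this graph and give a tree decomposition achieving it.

Every bag has size at most 2, so the width is 2 − 1 = 1 and tw(G) ≤ 1. Any graph with an edge has treewidth ≥ 1, and G has the edge 1–0. Combining the bounds, tw(G) = 1.

Treewidth 1.
One such decomposition:
Bags: B1 = {0, 1}  B2 = {1, 2}
Tree: B1–B2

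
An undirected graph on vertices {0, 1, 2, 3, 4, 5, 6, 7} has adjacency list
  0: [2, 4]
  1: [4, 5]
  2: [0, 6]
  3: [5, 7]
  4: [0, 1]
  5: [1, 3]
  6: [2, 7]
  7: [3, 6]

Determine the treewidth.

2

A width-2 tree decomposition is:
Bags: B1 = {3, 6, 7}  B2 = {2, 3, 6}  B3 = {0, 2, 3}  B4 = {0, 3, 4}  B5 = {1, 3, 4}  B6 = {1, 3, 5}
Tree: B1–B2, B2–B3, B3–B4, B4–B5, B5–B6
Every bag has size at most 3, so the width is 3 − 1 = 2 and tw(G) ≤ 2. Since 3–7–6–2–0–4–1–5–3 is a cycle in G, G is not acyclic. Forests are exactly the graphs of treewidth ≤ 1, so tw(G) ≥ 2. Therefore the treewidth is 2.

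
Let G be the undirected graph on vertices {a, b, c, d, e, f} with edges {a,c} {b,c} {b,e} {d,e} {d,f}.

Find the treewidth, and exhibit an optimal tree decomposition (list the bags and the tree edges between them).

Treewidth 1.
One such decomposition:
Bags: B1 = {d, f}  B2 = {d, e}  B3 = {b, e}  B4 = {b, c}  B5 = {a, c}
Tree: B1–B2, B2–B3, B3–B4, B4–B5

Each bag holds 2 vertices, so the decomposition has width 1, which upper-bounds the treewidth. Since G has at least one edge (e.g. f–d), it is not an edgeless graph, so tw(G) ≥ 1. The upper and lower bounds meet at 1, so that is the treewidth.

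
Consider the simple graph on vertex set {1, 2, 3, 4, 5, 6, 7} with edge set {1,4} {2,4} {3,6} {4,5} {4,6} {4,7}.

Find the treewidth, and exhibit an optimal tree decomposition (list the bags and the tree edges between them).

Treewidth 1.
One such decomposition:
Bags: B1 = {4, 6}  B2 = {4, 5}  B3 = {2, 4}  B4 = {1, 4}  B5 = {3, 6}  B6 = {4, 7}
Tree: B1–B2, B2–B3, B2–B4, B1–B5, B1–B6

Every bag has size at most 2, so the width is 2 − 1 = 1 and tw(G) ≤ 1. Any graph with an edge has treewidth ≥ 1, and G has the edge 4–6. The upper and lower bounds meet at 1, so that is the treewidth.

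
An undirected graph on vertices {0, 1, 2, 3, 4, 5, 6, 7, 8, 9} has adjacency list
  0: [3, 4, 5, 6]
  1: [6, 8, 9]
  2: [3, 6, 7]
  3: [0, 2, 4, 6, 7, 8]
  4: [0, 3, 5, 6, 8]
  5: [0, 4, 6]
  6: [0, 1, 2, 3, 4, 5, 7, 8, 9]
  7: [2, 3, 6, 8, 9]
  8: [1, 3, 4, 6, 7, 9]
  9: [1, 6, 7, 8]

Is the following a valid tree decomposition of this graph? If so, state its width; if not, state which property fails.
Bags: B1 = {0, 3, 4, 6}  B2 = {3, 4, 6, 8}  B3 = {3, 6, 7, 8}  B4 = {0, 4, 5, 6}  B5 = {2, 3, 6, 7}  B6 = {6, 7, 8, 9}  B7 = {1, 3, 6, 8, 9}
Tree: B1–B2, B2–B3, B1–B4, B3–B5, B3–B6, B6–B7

A tree decomposition must satisfy three properties: every vertex lies in some bag; for every edge, both endpoints lie together in some bag; and for every vertex, the bags containing it form a connected subtree. Here bags containing vertex 3 are not connected in the tree, so the decomposition is invalid.

No — bags containing vertex 3 are not connected in the tree.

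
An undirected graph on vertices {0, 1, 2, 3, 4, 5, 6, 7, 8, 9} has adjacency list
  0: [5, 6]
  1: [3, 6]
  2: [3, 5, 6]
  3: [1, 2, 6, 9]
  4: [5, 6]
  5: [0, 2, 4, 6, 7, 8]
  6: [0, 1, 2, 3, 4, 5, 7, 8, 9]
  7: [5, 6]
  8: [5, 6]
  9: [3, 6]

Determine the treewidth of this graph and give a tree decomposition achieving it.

Treewidth 2.
One optimal decomposition is:
Bags: B1 = {5, 6, 8}  B2 = {0, 5, 6}  B3 = {2, 5, 6}  B4 = {4, 5, 6}  B5 = {5, 6, 7}  B6 = {2, 3, 6}  B7 = {3, 6, 9}  B8 = {1, 3, 6}
Tree: B1–B2, B2–B3, B3–B4, B3–B5, B3–B6, B6–B7, B7–B8

Each bag holds 3 vertices, so the decomposition has width 2, which upper-bounds the treewidth. Conversely, {1, 3, 6} is a clique of size 3, and the vertices of any clique must share a bag in every tree decomposition; so some bag has ≥ 3 vertices and tw(G) ≥ 2. Hence tw(G) = 2 exactly.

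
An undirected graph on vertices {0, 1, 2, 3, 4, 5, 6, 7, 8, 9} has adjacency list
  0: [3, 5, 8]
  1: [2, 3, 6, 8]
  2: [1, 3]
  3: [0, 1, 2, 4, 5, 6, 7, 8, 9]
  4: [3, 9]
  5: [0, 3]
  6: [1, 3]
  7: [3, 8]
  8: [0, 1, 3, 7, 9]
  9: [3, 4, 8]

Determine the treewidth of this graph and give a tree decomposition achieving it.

Treewidth 2.
One optimal decomposition is:
Bags: B1 = {0, 3, 5}  B2 = {0, 3, 8}  B3 = {3, 8, 9}  B4 = {1, 3, 8}  B5 = {1, 2, 3}  B6 = {1, 3, 6}  B7 = {3, 4, 9}  B8 = {3, 7, 8}
Tree: B1–B2, B2–B3, B3–B4, B4–B5, B5–B6, B3–B7, B2–B8

The largest bag has 3 vertices, giving width 2; this decomposition certifies tw(G) ≤ 2. On the other hand G contains the 3-clique {1, 2, 3}. A clique must lie in a single bag of any decomposition, so no decomposition can have width below 2. The upper and lower bounds meet at 2, so that is the treewidth.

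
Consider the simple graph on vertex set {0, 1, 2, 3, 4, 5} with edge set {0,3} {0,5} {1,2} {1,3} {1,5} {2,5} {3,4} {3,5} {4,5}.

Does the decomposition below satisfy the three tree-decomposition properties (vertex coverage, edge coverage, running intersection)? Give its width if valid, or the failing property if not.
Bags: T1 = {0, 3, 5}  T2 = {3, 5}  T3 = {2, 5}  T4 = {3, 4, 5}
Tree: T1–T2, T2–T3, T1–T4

A tree decomposition must satisfy three properties: every vertex lies in some bag; for every edge, both endpoints lie together in some bag; and for every vertex, the bags containing it form a connected subtree. Here vertex 1 appears in no bag, so the decomposition is invalid.

No — vertex 1 appears in no bag.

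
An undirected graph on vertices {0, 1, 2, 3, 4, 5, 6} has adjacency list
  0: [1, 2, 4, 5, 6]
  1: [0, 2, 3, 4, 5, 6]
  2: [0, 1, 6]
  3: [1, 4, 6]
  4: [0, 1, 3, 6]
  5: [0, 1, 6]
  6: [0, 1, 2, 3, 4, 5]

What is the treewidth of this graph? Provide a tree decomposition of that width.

Every bag has size at most 4, so the width is 4 − 1 = 3 and tw(G) ≤ 3. Conversely, {0, 1, 2, 6} is a clique of size 4, and the vertices of any clique must share a bag in every tree decomposition; so some bag has ≥ 4 vertices and tw(G) ≥ 3. Therefore the treewidth is 3.

Treewidth 3.
Bags: B1 = {0, 1, 5, 6}  B2 = {0, 1, 4, 6}  B3 = {1, 3, 4, 6}  B4 = {0, 1, 2, 6}
Tree: B1–B2, B2–B3, B1–B4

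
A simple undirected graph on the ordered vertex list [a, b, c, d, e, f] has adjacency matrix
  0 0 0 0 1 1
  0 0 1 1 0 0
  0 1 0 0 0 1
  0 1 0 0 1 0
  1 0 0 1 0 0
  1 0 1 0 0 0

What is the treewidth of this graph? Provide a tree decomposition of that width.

Every bag has size at most 3, so the width is 3 − 1 = 2 and tw(G) ≤ 2. Since c–b–d–e–a–f–c is a cycle in G, G is not acyclic. Forests are exactly the graphs of treewidth ≤ 1, so tw(G) ≥ 2. Hence tw(G) = 2 exactly.

Treewidth 2.
One optimal decomposition is:
Bags: B1 = {b, c, d}  B2 = {c, d, e}  B3 = {a, c, e}  B4 = {a, c, f}
Tree: B1–B2, B2–B3, B3–B4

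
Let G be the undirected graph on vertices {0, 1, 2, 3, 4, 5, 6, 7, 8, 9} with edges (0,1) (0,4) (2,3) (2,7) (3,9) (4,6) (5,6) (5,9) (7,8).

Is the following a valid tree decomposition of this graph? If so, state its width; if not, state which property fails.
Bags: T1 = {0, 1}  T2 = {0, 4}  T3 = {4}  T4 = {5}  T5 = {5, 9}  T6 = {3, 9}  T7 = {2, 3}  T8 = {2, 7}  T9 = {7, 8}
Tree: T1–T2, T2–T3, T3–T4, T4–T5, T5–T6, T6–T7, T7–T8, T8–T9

A tree decomposition must satisfy three properties: every vertex lies in some bag; for every edge, both endpoints lie together in some bag; and for every vertex, the bags containing it form a connected subtree. Here vertex 6 appears in no bag, so the decomposition is invalid.

No — vertex 6 appears in no bag.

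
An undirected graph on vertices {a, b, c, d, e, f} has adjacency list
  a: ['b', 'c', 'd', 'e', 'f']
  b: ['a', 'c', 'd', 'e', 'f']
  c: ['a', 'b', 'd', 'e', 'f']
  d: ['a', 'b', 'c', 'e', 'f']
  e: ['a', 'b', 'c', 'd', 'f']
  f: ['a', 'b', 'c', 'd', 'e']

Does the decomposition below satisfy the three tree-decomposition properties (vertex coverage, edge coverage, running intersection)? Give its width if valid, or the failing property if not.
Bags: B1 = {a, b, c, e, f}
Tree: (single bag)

No — vertex d appears in no bag.

A tree decomposition must satisfy three properties: every vertex lies in some bag; for every edge, both endpoints lie together in some bag; and for every vertex, the bags containing it form a connected subtree. Here vertex d appears in no bag, so the decomposition is invalid.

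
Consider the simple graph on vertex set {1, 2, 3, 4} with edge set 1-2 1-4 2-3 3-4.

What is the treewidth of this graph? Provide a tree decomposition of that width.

Treewidth 2.
Bags: B1 = {1, 3, 4}  B2 = {1, 2, 3}
Tree: B1–B2

Each bag holds 3 vertices, so the decomposition has width 2, which upper-bounds the treewidth. For the lower bound, G contains the cycle 3–4–1–2–3, so G is not a forest; only forests have treewidth ≤ 1, hence tw(G) ≥ 2. Combining the bounds, tw(G) = 2.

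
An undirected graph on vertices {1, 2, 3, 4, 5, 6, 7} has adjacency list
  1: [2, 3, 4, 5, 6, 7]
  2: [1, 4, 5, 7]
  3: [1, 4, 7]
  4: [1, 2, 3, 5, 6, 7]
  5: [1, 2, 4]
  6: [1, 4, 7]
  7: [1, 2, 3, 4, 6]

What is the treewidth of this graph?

A width-3 tree decomposition is:
Bags: B1 = {1, 2, 4, 7}  B2 = {1, 3, 4, 7}  B3 = {1, 4, 6, 7}  B4 = {1, 2, 4, 5}
Tree: B1–B2, B2–B3, B1–B4
Every bag has size at most 4, so the width is 4 − 1 = 3 and tw(G) ≤ 3. On the other hand G contains the 4-clique {1, 2, 4, 5}. A clique must lie in a single bag of any decomposition, so no decomposition can have width below 3. Therefore the treewidth is 3.

3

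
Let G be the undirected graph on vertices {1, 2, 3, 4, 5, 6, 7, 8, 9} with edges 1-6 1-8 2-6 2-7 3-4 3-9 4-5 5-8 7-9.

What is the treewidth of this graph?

2

A width-2 tree decomposition is:
Bags: B1 = {3, 7, 9}  B2 = {2, 3, 7}  B3 = {2, 3, 6}  B4 = {1, 3, 6}  B5 = {1, 3, 8}  B6 = {3, 5, 8}  B7 = {3, 4, 5}
Tree: B1–B2, B2–B3, B3–B4, B4–B5, B5–B6, B6–B7
Each bag holds 3 vertices, so the decomposition has width 2, which upper-bounds the treewidth. The edges 3–9–7–2–6–1–8–5–4–3 form a cycle, so G is not a tree and its treewidth is at least 2. Combining the bounds, tw(G) = 2.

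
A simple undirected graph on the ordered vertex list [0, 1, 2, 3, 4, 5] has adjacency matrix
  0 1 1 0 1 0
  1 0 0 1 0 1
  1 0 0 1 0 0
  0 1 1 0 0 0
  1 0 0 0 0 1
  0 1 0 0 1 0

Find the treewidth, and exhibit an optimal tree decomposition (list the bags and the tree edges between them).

Treewidth 2.
Bags: B1 = {0, 4, 5}  B2 = {0, 1, 5}  B3 = {0, 1, 2}  B4 = {1, 2, 3}
Tree: B1–B2, B2–B3, B3–B4

The largest bag has 3 vertices, giving width 2; this decomposition certifies tw(G) ≤ 2. For the lower bound, G contains the cycle 4–5–1–0–4, so G is not a forest; only forests have treewidth ≤ 1, hence tw(G) ≥ 2. Therefore the treewidth is 2.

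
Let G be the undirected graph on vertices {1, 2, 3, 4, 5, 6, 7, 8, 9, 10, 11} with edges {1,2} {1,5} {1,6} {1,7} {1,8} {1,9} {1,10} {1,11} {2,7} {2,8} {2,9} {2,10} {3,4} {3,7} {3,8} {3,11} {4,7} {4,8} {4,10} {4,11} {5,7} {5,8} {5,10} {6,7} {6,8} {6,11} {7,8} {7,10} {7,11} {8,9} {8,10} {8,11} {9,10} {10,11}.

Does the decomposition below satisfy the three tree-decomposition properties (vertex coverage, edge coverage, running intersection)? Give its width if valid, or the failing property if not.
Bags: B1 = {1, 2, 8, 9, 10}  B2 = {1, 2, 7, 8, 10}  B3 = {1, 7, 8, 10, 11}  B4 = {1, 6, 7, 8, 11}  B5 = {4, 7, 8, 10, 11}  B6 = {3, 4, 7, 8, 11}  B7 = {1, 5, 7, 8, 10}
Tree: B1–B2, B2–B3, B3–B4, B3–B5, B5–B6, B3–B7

Yes; width 4.

Every vertex of G appears in some bag (union = {1, 2, 3, 4, 5, 6, 7, 8, 9, 10, 11}); every edge is covered by a bag; and for each vertex v the set of bags containing v is connected in the bag tree. The decomposition is therefore valid. The largest bag has 5 vertices, so the width is 4.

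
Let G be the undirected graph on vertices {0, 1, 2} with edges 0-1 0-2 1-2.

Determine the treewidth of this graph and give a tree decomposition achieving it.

Treewidth 2.
One optimal decomposition is:
Bags: B1 = {0, 1, 2}
Tree: (single bag)

With just one bag of size 3, the width is 3 − 1 = 2, so tw(G) ≤ 2. On the other hand G contains the 3-clique {0, 1, 2}. A clique must lie in a single bag of any decomposition, so no decomposition can have width below 2. Therefore the treewidth is 2.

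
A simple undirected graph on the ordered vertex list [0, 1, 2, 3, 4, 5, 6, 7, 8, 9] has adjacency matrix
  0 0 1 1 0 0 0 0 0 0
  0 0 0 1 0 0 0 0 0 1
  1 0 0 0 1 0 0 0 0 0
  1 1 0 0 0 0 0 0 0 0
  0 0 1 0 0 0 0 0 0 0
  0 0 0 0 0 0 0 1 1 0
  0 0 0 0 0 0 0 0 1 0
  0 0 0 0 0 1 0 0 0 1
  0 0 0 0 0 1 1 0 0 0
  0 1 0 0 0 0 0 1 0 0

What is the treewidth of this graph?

1

A width-1 tree decomposition is:
Bags: B1 = {2, 4}  B2 = {0, 2}  B3 = {0, 3}  B4 = {1, 3}  B5 = {1, 9}  B6 = {7, 9}  B7 = {5, 7}  B8 = {5, 8}  B9 = {6, 8}
Tree: B1–B2, B2–B3, B3–B4, B4–B5, B5–B6, B6–B7, B7–B8, B8–B9
Every bag has size at most 2, so the width is 2 − 1 = 1 and tw(G) ≤ 1. Any graph with an edge has treewidth ≥ 1, and G has the edge 4–2. The upper and lower bounds meet at 1, so that is the treewidth.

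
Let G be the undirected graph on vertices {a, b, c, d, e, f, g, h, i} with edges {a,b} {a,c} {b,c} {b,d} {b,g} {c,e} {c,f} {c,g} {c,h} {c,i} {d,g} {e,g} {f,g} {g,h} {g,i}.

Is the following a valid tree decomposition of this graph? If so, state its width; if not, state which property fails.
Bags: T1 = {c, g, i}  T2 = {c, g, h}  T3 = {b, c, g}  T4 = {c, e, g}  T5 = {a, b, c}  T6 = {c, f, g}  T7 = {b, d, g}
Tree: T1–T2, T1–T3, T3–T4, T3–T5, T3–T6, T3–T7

Checking the three conditions: (i) the bags cover all of {a, b, c, d, e, f, g, h, i}; (ii) for each edge, some bag contains both endpoints; (iii) the bags containing any fixed vertex form a subtree. All hold, so the decomposition is valid with width 3 − 1 = 2.

Yes; width 2.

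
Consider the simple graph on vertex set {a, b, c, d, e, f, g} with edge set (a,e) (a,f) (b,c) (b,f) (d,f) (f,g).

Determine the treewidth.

1

A width-1 tree decomposition is:
Bags: B1 = {a, f}  B2 = {b, f}  B3 = {d, f}  B4 = {a, e}  B5 = {b, c}  B6 = {f, g}
Tree: B1–B2, B2–B3, B1–B4, B2–B5, B2–B6
Every bag has size at most 2, so the width is 2 − 1 = 1 and tw(G) ≤ 1. Since G has at least one edge (e.g. a–f), it is not an edgeless graph, so tw(G) ≥ 1. Combining the bounds, tw(G) = 1.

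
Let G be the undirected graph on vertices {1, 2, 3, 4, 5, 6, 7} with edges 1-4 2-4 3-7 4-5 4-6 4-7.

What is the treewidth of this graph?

A width-1 tree decomposition is:
Bags: B1 = {4, 6}  B2 = {2, 4}  B3 = {4, 7}  B4 = {1, 4}  B5 = {3, 7}  B6 = {4, 5}
Tree: B1–B2, B2–B3, B2–B4, B3–B5, B1–B6
Every bag has size at most 2, so the width is 2 − 1 = 1 and tw(G) ≤ 1. Since G has at least one edge (e.g. 4–6), it is not an edgeless graph, so tw(G) ≥ 1. The upper and lower bounds meet at 1, so that is the treewidth.

1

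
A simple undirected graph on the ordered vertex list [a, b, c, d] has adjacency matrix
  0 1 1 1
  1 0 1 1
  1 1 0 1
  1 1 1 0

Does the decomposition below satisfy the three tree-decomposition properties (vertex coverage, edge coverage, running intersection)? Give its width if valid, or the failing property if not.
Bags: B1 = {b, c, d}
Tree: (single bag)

A tree decomposition must satisfy three properties: every vertex lies in some bag; for every edge, both endpoints lie together in some bag; and for every vertex, the bags containing it form a connected subtree. Here vertex a appears in no bag, so the decomposition is invalid.

No — vertex a appears in no bag.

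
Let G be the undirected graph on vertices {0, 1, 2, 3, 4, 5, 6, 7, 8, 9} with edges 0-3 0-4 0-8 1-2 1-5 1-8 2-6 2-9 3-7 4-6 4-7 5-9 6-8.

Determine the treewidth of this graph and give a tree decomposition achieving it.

Every bag has size at most 3, so the width is 3 − 1 = 2 and tw(G) ≤ 2. The edges 3–7–4–0–3 form a cycle, so G is not a tree and its treewidth is at least 2. The upper and lower bounds meet at 2, so that is the treewidth.

Treewidth 2.
One such decomposition:
Bags: B1 = {0, 3, 7}  B2 = {0, 4, 7}  B3 = {0, 4, 8}  B4 = {4, 6, 8}  B5 = {1, 6, 8}  B6 = {1, 2, 6}  B7 = {1, 2, 5}  B8 = {2, 5, 9}
Tree: B1–B2, B2–B3, B3–B4, B4–B5, B5–B6, B6–B7, B7–B8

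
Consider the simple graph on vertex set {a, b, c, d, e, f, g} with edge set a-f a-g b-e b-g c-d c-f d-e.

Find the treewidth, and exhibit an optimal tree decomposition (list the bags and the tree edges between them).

Treewidth 2.
Bags: B1 = {a, c, f}  B2 = {a, c, d}  B3 = {a, d, e}  B4 = {a, b, e}  B5 = {a, b, g}
Tree: B1–B2, B2–B3, B3–B4, B4–B5

Every bag has size at most 3, so the width is 3 − 1 = 2 and tw(G) ≤ 2. The edges a–f–c–d–e–b–g–a form a cycle, so G is not a tree and its treewidth is at least 2. Combining the bounds, tw(G) = 2.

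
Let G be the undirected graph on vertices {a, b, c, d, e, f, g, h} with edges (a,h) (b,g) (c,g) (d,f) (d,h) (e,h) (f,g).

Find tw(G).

1

A width-1 tree decomposition is:
Bags: B1 = {d, h}  B2 = {d, f}  B3 = {f, g}  B4 = {a, h}  B5 = {c, g}  B6 = {e, h}  B7 = {b, g}
Tree: B1–B2, B2–B3, B1–B4, B3–B5, B4–B6, B3–B7
Each bag holds 2 vertices, so the decomposition has width 1, which upper-bounds the treewidth. Any graph with an edge has treewidth ≥ 1, and G has the edge d–h. Hence tw(G) = 1 exactly.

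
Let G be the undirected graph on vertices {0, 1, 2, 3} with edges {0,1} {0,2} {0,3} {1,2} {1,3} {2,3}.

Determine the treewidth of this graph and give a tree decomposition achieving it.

Treewidth 3.
One optimal decomposition is:
Bags: B1 = {0, 1, 2, 3}
Tree: (single bag)

A single bag containing all 4 vertices is trivially a valid decomposition of width 3. On the other hand G contains the 4-clique {0, 1, 2, 3}. A clique must lie in a single bag of any decomposition, so no decomposition can have width below 3. Combining the bounds, tw(G) = 3.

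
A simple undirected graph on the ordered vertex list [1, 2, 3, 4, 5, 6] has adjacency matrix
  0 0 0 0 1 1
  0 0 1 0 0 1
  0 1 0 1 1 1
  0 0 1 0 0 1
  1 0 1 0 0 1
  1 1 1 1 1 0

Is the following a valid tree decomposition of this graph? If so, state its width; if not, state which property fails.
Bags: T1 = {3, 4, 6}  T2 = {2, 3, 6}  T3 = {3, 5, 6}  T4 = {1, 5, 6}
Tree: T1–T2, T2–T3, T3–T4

Checking the three conditions: (i) the bags cover all of {1, 2, 3, 4, 5, 6}; (ii) for each edge, some bag contains both endpoints; (iii) the bags containing any fixed vertex form a subtree. All hold, so the decomposition is valid with width 3 − 1 = 2.

Yes; width 2.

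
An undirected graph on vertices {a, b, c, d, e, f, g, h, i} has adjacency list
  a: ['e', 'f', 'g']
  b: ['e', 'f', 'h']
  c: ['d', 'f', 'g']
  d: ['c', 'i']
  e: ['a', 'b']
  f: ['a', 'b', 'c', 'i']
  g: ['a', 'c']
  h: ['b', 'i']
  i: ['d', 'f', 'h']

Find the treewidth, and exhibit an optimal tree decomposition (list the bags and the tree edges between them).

Treewidth 3.
One such decomposition:
Bags: B1 = {b, e, h, i}  B2 = {b, e, f, i}  B3 = {a, e, f, i}  B4 = {a, d, f, i}  B5 = {a, c, d, f}  B6 = {a, c, d, g}
Tree: B1–B2, B2–B3, B3–B4, B4–B5, B5–B6

Every bag has size at most 4, so the width is 4 − 1 = 3 and tw(G) ≤ 3. For the lower bound: the 4 vertex sets {b,e,h}, {i}, {f}, {a,c,d,g} are disjoint, each induces a connected subgraph, and every pair is joined by at least one edge of G. Contracting each set to a single vertex therefore yields K_{4} as a minor, and since treewidth is minor-monotone, tw(G) ≥ tw(K_{4}) = 3. The upper and lower bounds meet at 3, so that is the treewidth.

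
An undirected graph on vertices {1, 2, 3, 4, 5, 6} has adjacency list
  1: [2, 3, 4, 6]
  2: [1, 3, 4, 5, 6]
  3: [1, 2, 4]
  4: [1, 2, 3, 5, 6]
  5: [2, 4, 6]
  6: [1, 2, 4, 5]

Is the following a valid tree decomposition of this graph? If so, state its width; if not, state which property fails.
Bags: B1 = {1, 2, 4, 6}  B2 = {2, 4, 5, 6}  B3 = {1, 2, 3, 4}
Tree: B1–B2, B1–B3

Checking the three conditions: (i) the bags cover all of {1, 2, 3, 4, 5, 6}; (ii) for each edge, some bag contains both endpoints; (iii) the bags containing any fixed vertex form a subtree. All hold, so the decomposition is valid with width 4 − 1 = 3.

Yes; width 3.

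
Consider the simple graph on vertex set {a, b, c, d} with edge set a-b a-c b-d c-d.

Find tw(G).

A width-2 tree decomposition is:
Bags: B1 = {a, b, d}  B2 = {a, c, d}
Tree: B1–B2
Each bag holds 3 vertices, so the decomposition has width 2, which upper-bounds the treewidth. Since a–b–d–c–a is a cycle in G, G is not acyclic. Forests are exactly the graphs of treewidth ≤ 1, so tw(G) ≥ 2. Hence tw(G) = 2 exactly.

2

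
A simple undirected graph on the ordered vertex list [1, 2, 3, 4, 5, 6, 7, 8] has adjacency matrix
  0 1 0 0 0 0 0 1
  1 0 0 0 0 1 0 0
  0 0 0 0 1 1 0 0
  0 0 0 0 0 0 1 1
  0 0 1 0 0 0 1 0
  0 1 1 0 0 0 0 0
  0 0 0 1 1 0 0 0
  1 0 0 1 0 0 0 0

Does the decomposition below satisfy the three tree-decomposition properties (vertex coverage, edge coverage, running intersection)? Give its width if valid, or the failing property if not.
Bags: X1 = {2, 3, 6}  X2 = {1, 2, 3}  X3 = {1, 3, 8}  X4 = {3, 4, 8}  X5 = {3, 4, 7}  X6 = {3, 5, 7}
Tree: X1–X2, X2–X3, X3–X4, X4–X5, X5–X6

Yes; width 2.

Checking the three conditions: (i) the bags cover all of {1, 2, 3, 4, 5, 6, 7, 8}; (ii) for each edge, some bag contains both endpoints; (iii) the bags containing any fixed vertex form a subtree. All hold, so the decomposition is valid with width 3 − 1 = 2.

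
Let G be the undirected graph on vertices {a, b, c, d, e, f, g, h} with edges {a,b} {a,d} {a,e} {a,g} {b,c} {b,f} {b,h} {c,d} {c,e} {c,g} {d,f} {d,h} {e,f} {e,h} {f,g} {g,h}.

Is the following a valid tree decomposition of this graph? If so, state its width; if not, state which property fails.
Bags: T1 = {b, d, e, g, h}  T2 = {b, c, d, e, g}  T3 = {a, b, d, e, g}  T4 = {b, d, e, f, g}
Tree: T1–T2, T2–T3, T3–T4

Every vertex of G appears in some bag (union = {a, b, c, d, e, f, g, h}); every edge is covered by a bag; and for each vertex v the set of bags containing v is connected in the bag tree. The decomposition is therefore valid. The largest bag has 5 vertices, so the width is 4.

Yes; width 4.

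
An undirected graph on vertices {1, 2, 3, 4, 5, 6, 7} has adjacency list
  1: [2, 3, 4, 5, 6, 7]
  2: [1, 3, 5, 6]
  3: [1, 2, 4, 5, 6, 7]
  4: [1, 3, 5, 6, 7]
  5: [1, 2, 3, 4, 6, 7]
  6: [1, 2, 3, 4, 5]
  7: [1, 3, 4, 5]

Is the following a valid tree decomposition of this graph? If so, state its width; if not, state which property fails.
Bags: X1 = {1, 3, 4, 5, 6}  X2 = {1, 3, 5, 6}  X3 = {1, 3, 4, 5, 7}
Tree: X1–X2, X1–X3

No — vertex 2 appears in no bag.

A tree decomposition must satisfy three properties: every vertex lies in some bag; for every edge, both endpoints lie together in some bag; and for every vertex, the bags containing it form a connected subtree. Here vertex 2 appears in no bag, so the decomposition is invalid.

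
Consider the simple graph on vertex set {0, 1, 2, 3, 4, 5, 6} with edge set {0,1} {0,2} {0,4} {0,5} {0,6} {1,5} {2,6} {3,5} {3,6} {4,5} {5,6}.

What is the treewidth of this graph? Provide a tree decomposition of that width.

Treewidth 2.
Bags: B1 = {0, 2, 6}  B2 = {0, 5, 6}  B3 = {3, 5, 6}  B4 = {0, 1, 5}  B5 = {0, 4, 5}
Tree: B1–B2, B2–B3, B2–B4, B4–B5

The largest bag has 3 vertices, giving width 2; this decomposition certifies tw(G) ≤ 2. On the other hand G contains the 3-clique {0, 2, 6}. A clique must lie in a single bag of any decomposition, so no decomposition can have width below 2. Therefore the treewidth is 2.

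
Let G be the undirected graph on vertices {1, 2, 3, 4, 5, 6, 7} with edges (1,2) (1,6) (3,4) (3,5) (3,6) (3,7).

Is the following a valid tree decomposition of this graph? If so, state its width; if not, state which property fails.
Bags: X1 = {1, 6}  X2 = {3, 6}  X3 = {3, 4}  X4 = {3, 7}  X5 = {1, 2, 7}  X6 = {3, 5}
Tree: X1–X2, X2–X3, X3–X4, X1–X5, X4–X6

No — bags containing vertex 7 are not connected in the tree.

A tree decomposition must satisfy three properties: every vertex lies in some bag; for every edge, both endpoints lie together in some bag; and for every vertex, the bags containing it form a connected subtree. Here bags containing vertex 7 are not connected in the tree, so the decomposition is invalid.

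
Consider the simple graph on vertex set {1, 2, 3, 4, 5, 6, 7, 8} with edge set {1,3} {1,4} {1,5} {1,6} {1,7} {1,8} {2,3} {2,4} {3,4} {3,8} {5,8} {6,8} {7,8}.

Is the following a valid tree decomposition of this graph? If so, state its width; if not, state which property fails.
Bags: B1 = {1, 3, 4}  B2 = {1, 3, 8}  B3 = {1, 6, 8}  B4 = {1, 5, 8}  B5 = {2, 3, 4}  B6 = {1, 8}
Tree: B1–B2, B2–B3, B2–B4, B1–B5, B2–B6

A tree decomposition must satisfy three properties: every vertex lies in some bag; for every edge, both endpoints lie together in some bag; and for every vertex, the bags containing it form a connected subtree. Here vertex 7 appears in no bag, so the decomposition is invalid.

No — vertex 7 appears in no bag.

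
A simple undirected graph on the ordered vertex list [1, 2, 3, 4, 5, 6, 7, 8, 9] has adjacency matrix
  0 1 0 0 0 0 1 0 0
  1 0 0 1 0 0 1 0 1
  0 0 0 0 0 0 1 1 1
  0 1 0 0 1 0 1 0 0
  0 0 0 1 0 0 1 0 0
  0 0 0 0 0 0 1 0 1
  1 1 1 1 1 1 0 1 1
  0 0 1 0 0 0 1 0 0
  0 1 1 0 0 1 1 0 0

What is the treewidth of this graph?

A width-2 tree decomposition is:
Bags: B1 = {2, 7, 9}  B2 = {1, 2, 7}  B3 = {2, 4, 7}  B4 = {6, 7, 9}  B5 = {4, 5, 7}  B6 = {3, 7, 9}  B7 = {3, 7, 8}
Tree: B1–B2, B1–B3, B1–B4, B3–B5, B1–B6, B6–B7
The largest bag has 3 vertices, giving width 2; this decomposition certifies tw(G) ≤ 2. For the lower bound, the 3 vertices {2, 7, 9} are pairwise adjacent, and any tree decomposition puts a clique entirely inside one bag — forcing width ≥ 2. Therefore the treewidth is 2.

2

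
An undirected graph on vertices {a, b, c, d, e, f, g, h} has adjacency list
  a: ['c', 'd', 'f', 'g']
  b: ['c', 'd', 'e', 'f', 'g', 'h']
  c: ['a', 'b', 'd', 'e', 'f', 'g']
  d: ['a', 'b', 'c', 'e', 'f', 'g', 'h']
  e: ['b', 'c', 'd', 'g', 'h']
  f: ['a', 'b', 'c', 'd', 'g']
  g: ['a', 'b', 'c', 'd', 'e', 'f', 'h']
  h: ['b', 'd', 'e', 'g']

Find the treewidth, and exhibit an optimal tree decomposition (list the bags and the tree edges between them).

Treewidth 4.
One such decomposition:
Bags: B1 = {b, c, d, f, g}  B2 = {b, c, d, e, g}  B3 = {a, c, d, f, g}  B4 = {b, d, e, g, h}
Tree: B1–B2, B1–B3, B2–B4

Every bag has size at most 5, so the width is 5 − 1 = 4 and tw(G) ≤ 4. On the other hand G contains the 5-clique {a, c, d, f, g}. A clique must lie in a single bag of any decomposition, so no decomposition can have width below 4. Therefore the treewidth is 4.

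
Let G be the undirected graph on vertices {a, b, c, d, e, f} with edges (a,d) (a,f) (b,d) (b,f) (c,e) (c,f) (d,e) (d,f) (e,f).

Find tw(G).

2

A width-2 tree decomposition is:
Bags: B1 = {d, e, f}  B2 = {c, e, f}  B3 = {b, d, f}  B4 = {a, d, f}
Tree: B1–B2, B1–B3, B3–B4
The largest bag has 3 vertices, giving width 2; this decomposition certifies tw(G) ≤ 2. Conversely, {d, e, f} is a clique of size 3, and the vertices of any clique must share a bag in every tree decomposition; so some bag has ≥ 3 vertices and tw(G) ≥ 2. Combining the bounds, tw(G) = 2.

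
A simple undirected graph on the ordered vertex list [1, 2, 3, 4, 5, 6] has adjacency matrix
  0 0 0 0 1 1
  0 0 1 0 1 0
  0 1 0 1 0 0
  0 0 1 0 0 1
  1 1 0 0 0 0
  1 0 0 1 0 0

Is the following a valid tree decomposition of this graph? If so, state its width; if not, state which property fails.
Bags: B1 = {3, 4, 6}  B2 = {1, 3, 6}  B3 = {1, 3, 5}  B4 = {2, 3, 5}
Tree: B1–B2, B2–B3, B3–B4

Yes; width 2.

Vertex coverage: the bags together contain {1, 2, 3, 4, 5, 6}, the full vertex set. Edge coverage: each edge of G has both endpoints in at least one bag. Running intersection: for every vertex, the bags containing it form a connected subtree. All three properties hold, so this is a valid tree decomposition of width max|bag| − 1 = 2, and hence tw(G) ≤ 2.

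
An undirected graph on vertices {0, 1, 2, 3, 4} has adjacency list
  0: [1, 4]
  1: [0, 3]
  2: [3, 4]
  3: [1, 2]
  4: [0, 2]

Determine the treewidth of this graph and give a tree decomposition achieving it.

Each bag holds 3 vertices, so the decomposition has width 2, which upper-bounds the treewidth. The edges 0–1–3–2–4–0 form a cycle, so G is not a tree and its treewidth is at least 2. Combining the bounds, tw(G) = 2.

Treewidth 2.
Bags: B1 = {0, 1, 3}  B2 = {0, 2, 3}  B3 = {0, 2, 4}
Tree: B1–B2, B2–B3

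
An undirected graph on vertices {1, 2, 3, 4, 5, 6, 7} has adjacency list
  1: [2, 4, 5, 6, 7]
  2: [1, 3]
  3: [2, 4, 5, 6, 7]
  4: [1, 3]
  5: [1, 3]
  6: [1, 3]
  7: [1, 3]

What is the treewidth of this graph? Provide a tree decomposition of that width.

Every bag has size at most 3, so the width is 3 − 1 = 2 and tw(G) ≤ 2. Since 1–2–3–5–1 is a cycle in G, G is not acyclic. Forests are exactly the graphs of treewidth ≤ 1, so tw(G) ≥ 2. The upper and lower bounds meet at 2, so that is the treewidth.

Treewidth 2.
Bags: B1 = {1, 2, 3}  B2 = {1, 3, 5}  B3 = {1, 3, 6}  B4 = {1, 3, 4}  B5 = {1, 3, 7}
Tree: B1–B2, B2–B3, B3–B4, B4–B5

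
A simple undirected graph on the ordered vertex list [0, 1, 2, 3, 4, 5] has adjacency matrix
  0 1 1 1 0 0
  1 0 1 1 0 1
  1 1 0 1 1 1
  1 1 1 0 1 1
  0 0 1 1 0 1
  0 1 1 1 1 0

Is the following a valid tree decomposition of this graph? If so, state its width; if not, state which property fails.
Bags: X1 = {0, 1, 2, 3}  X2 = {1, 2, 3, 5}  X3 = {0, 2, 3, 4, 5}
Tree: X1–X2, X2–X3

No — bags containing vertex 0 are not connected in the tree.

A tree decomposition must satisfy three properties: every vertex lies in some bag; for every edge, both endpoints lie together in some bag; and for every vertex, the bags containing it form a connected subtree. Here bags containing vertex 0 are not connected in the tree, so the decomposition is invalid.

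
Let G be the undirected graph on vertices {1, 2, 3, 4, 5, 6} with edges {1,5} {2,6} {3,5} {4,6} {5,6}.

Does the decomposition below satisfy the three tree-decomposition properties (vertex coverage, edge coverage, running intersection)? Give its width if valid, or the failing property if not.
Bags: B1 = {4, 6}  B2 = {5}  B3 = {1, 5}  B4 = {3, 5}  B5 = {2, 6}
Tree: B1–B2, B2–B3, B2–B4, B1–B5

A tree decomposition must satisfy three properties: every vertex lies in some bag; for every edge, both endpoints lie together in some bag; and for every vertex, the bags containing it form a connected subtree. Here edge (6,5) lies in no bag, so the decomposition is invalid.

No — edge (6,5) lies in no bag.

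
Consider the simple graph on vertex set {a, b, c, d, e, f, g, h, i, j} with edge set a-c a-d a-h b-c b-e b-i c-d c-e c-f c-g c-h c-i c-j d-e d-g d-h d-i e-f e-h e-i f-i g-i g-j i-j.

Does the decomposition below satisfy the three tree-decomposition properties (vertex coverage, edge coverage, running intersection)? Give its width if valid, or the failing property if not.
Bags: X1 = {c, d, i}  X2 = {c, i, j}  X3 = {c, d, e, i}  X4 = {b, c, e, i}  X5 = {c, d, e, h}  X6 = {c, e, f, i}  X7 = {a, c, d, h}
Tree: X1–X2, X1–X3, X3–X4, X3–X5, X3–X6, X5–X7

No — vertex g appears in no bag.

A tree decomposition must satisfy three properties: every vertex lies in some bag; for every edge, both endpoints lie together in some bag; and for every vertex, the bags containing it form a connected subtree. Here vertex g appears in no bag, so the decomposition is invalid.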